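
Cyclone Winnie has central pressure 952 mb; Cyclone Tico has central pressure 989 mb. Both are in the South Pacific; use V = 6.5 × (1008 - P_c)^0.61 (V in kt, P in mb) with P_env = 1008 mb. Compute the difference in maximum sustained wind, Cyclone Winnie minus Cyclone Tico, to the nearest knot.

37 kt

Cyclone Winnie: ΔP = 56; V ≈ 6.5 × 56^0.61 ≈ 75.74 kt.
Cyclone Tico: ΔP = 19; V ≈ 6.5 × 19^0.61 ≈ 39.17 kt.
Difference ≈ 75.74 − 39.17 = 36.57 → 37 kt.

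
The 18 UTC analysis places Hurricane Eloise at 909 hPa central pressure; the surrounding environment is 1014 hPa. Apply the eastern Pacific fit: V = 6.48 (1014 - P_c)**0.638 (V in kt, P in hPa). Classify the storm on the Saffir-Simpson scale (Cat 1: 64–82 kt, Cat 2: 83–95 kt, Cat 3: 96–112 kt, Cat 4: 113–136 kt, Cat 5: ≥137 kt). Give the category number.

ΔP = 1014 − 909 = 105 hPa.
V ≈ 6.48 × 105^0.638 = 6.48 × 19.48 ≈ 126 kt.
126 kt falls in the Category 4 band.

4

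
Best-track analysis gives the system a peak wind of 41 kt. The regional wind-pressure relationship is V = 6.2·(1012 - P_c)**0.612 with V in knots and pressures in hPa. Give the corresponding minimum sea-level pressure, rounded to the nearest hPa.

ΔP = (V / 6.2)^(1/0.612) = (41/6.2)^1.634.
41/6.2 = 6.613; 6.613^1.634 ≈ 21.90 hPa.
P_c = 1012 − 21.90 = 990.10 ≈ 990 hPa.

990 hPa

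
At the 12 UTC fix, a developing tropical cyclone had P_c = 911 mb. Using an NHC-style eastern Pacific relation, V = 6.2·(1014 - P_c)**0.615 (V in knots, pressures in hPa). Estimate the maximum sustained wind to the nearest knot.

ΔP = 1014 − 911 = 103 mb.
103^0.615 ≈ 17.294.
V ≈ 6.2 × 17.294 ≈ 107.2 kt.

107 kt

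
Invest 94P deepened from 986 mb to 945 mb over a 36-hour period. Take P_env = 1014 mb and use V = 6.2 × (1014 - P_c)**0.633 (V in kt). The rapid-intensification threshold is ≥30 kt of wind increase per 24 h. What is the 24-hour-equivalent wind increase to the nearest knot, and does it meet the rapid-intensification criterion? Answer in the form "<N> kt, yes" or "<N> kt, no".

V₁: ΔP = 28, V ≈ 6.2 × 28^0.633 ≈ 51.10 kt.
V₂: ΔP = 69, V ≈ 6.2 × 69^0.633 ≈ 90.44 kt.
ΔV over 36 h = 39.34 kt → 24 h equivalent = 39.34 × 24/36 ≈ 26.23 kt.
26 kt < 30 kt ⇒ not rapid intensification.

26 kt, no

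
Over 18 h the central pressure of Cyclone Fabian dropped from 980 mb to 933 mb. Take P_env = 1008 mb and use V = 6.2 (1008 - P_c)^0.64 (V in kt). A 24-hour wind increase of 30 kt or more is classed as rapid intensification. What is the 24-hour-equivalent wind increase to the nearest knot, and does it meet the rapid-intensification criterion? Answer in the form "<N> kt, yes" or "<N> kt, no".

V₁: ΔP = 28, V ≈ 6.2 × 28^0.64 ≈ 52.31 kt.
V₂: ΔP = 75, V ≈ 6.2 × 75^0.64 ≈ 98.27 kt.
ΔV over 18 h = 45.96 kt → 24 h equivalent = 45.96 × 24/18 ≈ 61.28 kt.
61 kt ≥ 30 kt ⇒ rapid intensification.

61 kt, yes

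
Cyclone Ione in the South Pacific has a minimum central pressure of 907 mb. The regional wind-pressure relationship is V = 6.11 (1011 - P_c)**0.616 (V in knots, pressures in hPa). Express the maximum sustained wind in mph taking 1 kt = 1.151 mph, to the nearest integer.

123 mph

ΔP = 1011 − 907 = 104 mb.
V ≈ 6.11 × 104^0.616 = 6.11 × 17.478 ≈ 106.791 kt.
106.791 × 1.151 ≈ 122.92 mph → 123 mph.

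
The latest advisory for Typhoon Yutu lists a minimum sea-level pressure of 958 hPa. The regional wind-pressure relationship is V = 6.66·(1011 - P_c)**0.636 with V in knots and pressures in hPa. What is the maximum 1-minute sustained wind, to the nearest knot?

ΔP = 1011 − 958 = 53 hPa.
53^0.636 ≈ 12.492.
V ≈ 6.66 × 12.492 ≈ 83.2 kt.

83 kt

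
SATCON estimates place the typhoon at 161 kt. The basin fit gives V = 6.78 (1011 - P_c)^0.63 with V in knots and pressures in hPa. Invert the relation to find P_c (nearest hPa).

858 hPa

ΔP = (V / 6.78)^(1/0.63) = (161/6.78)^1.587.
161/6.78 = 23.746; 23.746^1.587 ≈ 152.58 hPa.
P_c = 1011 − 152.58 = 858.42 ≈ 858 hPa.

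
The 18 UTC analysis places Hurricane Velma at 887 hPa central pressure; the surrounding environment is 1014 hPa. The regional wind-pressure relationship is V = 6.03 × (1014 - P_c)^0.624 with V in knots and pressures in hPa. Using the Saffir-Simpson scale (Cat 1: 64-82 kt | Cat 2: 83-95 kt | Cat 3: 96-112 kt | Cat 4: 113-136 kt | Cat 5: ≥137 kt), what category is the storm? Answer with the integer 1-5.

4

ΔP = 1014 − 887 = 127 hPa.
V ≈ 6.03 × 127^0.624 = 6.03 × 20.55 ≈ 124 kt.
124 kt falls in the Category 4 band.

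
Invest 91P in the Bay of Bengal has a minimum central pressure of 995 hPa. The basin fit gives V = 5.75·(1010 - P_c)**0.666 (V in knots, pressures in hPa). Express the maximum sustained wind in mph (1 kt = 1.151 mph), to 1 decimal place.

40.2 mph

ΔP = 1010 − 995 = 15 hPa.
V ≈ 5.75 × 15^0.666 = 5.75 × 6.071 ≈ 34.910 kt.
34.910 × 1.151 ≈ 40.18 mph → 40.2 mph.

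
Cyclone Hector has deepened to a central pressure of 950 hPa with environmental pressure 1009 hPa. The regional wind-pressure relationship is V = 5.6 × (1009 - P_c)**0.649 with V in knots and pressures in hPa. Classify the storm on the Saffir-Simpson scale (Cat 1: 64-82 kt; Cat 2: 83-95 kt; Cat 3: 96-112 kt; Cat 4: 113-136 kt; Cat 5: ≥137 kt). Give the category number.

1

ΔP = 1009 − 950 = 59 hPa.
V ≈ 5.6 × 59^0.649 = 5.6 × 14.10 ≈ 79 kt.
79 kt falls in the Category 1 band.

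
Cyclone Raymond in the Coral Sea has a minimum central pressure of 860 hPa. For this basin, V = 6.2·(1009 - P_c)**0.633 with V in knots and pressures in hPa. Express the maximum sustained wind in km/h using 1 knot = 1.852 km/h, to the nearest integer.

273 km/h

ΔP = 1009 − 860 = 149 hPa.
V ≈ 6.2 × 149^0.633 = 6.2 × 23.748 ≈ 147.238 kt.
147.238 × 1.852 ≈ 272.68 km/h → 273 km/h.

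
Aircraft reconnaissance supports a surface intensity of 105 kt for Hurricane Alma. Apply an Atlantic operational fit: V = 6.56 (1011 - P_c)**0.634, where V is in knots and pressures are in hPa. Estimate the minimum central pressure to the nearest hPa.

ΔP = (V / 6.56)^(1/0.634) = (105/6.56)^1.577.
105/6.56 = 16.006; 16.006^1.577 ≈ 79.34 hPa.
P_c = 1011 − 79.34 = 931.66 ≈ 932 hPa.

932 hPa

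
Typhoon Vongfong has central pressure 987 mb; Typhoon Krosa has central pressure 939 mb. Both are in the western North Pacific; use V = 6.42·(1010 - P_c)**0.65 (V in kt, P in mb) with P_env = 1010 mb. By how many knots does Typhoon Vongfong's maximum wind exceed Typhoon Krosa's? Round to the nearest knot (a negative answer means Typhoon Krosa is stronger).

Typhoon Vongfong: ΔP = 23; V ≈ 6.42 × 23^0.65 ≈ 49.28 kt.
Typhoon Krosa: ΔP = 71; V ≈ 6.42 × 71^0.65 ≈ 102.53 kt.
Difference ≈ 49.28 − 102.53 = -53.25 → -53 kt.

-53 kt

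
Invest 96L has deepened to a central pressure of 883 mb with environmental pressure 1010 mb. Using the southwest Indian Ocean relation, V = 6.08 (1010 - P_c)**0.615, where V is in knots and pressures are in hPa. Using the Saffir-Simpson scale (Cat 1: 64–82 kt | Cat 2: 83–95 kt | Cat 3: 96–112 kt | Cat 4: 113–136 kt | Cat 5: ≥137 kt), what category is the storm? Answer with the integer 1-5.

4

ΔP = 1010 − 883 = 127 mb.
V ≈ 6.08 × 127^0.615 = 6.08 × 19.67 ≈ 120 kt.
120 kt falls in the Category 4 band.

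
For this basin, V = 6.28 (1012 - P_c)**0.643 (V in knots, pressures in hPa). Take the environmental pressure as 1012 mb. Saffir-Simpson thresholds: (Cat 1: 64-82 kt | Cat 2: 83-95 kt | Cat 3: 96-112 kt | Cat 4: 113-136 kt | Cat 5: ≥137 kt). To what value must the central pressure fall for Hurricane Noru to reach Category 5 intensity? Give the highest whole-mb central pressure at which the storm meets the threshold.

891 mb

Category 5 begins at V = 137 kt.
Required ΔP = (137/6.28)^(1/0.643) = 21.815^1.555 ≈ 120.80 mb.
P_c ≤ 1012 − 120.80 = 891.20, so the highest integer P_c is 891 mb.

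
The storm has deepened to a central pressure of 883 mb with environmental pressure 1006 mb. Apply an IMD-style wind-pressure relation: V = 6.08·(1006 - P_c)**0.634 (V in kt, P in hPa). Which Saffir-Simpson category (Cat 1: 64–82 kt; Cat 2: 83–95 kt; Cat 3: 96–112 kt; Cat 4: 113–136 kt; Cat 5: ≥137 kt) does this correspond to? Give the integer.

ΔP = 1006 − 883 = 123 mb.
V ≈ 6.08 × 123^0.634 = 6.08 × 21.13 ≈ 129 kt.
129 kt falls in the Category 4 band.

4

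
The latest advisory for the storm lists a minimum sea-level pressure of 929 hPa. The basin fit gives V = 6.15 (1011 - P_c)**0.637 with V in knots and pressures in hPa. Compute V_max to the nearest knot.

ΔP = 1011 − 929 = 82 hPa.
82^0.637 ≈ 16.561.
V ≈ 6.15 × 16.561 ≈ 101.9 kt.

102 kt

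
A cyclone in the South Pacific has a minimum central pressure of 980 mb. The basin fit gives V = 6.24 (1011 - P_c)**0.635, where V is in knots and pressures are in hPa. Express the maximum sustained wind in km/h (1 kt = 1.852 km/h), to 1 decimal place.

ΔP = 1011 − 980 = 31 mb.
V ≈ 6.24 × 31^0.635 = 6.24 × 8.851 ≈ 55.233 kt.
55.233 × 1.852 ≈ 102.29 km/h → 102.3 km/h.

102.3 km/h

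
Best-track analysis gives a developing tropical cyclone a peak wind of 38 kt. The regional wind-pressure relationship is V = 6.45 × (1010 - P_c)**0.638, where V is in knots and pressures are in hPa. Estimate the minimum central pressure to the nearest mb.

ΔP = (V / 6.45)^(1/0.638) = (38/6.45)^1.567.
38/6.45 = 5.891; 5.891^1.567 ≈ 16.12 mb.
P_c = 1010 − 16.12 = 993.88 ≈ 994 mb.

994 mb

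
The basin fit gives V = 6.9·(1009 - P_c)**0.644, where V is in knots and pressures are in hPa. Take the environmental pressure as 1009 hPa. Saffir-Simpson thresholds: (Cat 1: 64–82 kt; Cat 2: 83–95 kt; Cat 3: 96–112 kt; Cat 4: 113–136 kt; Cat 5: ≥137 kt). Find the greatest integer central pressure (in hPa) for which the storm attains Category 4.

932 hPa

Category 4 begins at V = 113 kt.
Required ΔP = (113/6.9)^(1/0.644) = 16.377^1.553 ≈ 76.82 hPa.
P_c ≤ 1009 − 76.82 = 932.18, so the highest integer P_c is 932 hPa.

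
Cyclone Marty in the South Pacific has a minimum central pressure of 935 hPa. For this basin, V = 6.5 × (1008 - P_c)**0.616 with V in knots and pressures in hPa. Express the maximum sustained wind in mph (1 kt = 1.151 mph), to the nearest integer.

105 mph

ΔP = 1008 − 935 = 73 hPa.
V ≈ 6.5 × 73^0.616 = 6.5 × 14.054 ≈ 91.352 kt.
91.352 × 1.151 ≈ 105.15 mph → 105 mph.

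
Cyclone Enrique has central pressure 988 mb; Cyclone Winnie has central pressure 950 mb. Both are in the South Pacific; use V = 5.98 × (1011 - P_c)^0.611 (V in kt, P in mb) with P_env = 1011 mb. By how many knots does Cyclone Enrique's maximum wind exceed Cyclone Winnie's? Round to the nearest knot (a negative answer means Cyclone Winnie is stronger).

Cyclone Enrique: ΔP = 23; V ≈ 5.98 × 23^0.611 ≈ 40.62 kt.
Cyclone Winnie: ΔP = 61; V ≈ 5.98 × 61^0.611 ≈ 73.71 kt.
Difference ≈ 40.62 − 73.71 = -33.09 → -33 kt.

-33 kt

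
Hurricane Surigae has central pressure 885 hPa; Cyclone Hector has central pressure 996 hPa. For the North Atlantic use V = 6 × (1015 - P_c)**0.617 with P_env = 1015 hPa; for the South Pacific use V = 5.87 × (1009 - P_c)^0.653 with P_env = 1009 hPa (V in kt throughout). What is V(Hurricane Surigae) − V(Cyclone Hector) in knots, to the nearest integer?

90 kt

Hurricane Surigae: ΔP = 130; V ≈ 6 × 130^0.617 ≈ 120.91 kt.
Cyclone Hector: ΔP = 13; V ≈ 5.87 × 13^0.653 ≈ 31.34 kt.
Difference ≈ 120.91 − 31.34 = 89.57 → 90 kt.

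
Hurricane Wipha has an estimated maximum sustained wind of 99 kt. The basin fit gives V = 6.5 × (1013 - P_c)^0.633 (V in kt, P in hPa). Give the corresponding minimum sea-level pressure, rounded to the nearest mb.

ΔP = (V / 6.5)^(1/0.633) = (99/6.5)^1.580.
99/6.5 = 15.231; 15.231^1.580 ≈ 73.87 mb.
P_c = 1013 − 73.87 = 939.13 ≈ 939 mb.

939 mb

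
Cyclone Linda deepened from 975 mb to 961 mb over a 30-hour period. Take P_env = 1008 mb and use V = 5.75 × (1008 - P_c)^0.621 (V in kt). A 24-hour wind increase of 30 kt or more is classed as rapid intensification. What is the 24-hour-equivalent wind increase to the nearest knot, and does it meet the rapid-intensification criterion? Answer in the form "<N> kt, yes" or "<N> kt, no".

10 kt, no

V₁: ΔP = 33, V ≈ 5.75 × 33^0.621 ≈ 50.43 kt.
V₂: ΔP = 47, V ≈ 5.75 × 47^0.621 ≈ 62.81 kt.
ΔV over 30 h = 12.38 kt → 24 h equivalent = 12.38 × 24/30 ≈ 9.90 kt.
10 kt < 30 kt ⇒ not rapid intensification.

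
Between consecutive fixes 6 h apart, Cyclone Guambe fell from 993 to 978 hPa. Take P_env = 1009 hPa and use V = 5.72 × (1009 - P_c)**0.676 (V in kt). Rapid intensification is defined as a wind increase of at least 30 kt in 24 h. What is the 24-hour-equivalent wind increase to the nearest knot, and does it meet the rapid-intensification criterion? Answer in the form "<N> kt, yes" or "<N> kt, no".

V₁: ΔP = 16, V ≈ 5.72 × 16^0.676 ≈ 37.27 kt.
V₂: ΔP = 31, V ≈ 5.72 × 31^0.676 ≈ 58.28 kt.
ΔV over 6 h = 21.01 kt → 24 h equivalent = 21.01 × 24/6 ≈ 84.04 kt.
84 kt ≥ 30 kt ⇒ rapid intensification.

84 kt, yes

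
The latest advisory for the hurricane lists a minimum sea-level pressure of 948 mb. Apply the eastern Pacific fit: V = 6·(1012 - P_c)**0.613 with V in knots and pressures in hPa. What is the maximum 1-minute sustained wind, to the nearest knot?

77 kt

ΔP = 1012 − 948 = 64 mb.
64^0.613 ≈ 12.799.
V ≈ 6 × 12.799 ≈ 76.8 kt.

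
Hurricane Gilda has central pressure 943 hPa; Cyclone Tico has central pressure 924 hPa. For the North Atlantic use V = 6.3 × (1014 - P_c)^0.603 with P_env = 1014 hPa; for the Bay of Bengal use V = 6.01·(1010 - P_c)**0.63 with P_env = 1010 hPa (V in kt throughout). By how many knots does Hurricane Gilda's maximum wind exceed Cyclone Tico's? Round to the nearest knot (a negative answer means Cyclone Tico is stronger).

Hurricane Gilda: ΔP = 71; V ≈ 6.3 × 71^0.603 ≈ 82.35 kt.
Cyclone Tico: ΔP = 86; V ≈ 6.01 × 86^0.63 ≈ 99.45 kt.
Difference ≈ 82.35 − 99.45 = -17.10 → -17 kt.

-17 kt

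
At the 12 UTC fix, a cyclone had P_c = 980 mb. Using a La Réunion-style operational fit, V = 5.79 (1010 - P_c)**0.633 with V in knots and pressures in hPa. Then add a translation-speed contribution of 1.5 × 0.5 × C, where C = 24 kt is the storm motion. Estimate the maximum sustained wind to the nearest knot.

ΔP = 1010 − 980 = 30 mb.
30^0.633 ≈ 8.610.
V ≈ 5.79 × 8.610 ≈ 49.9 kt.
Translation term: 1.5 × 0.5 × 24 = 18 kt.
Corrected V ≈ 67.9 kt → 68 kt.

68 kt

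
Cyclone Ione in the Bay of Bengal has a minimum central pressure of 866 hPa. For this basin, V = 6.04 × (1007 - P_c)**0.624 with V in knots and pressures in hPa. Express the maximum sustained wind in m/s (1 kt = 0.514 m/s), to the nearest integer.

ΔP = 1007 − 866 = 141 hPa.
V ≈ 6.04 × 141^0.624 = 6.04 × 21.934 ≈ 132.480 kt.
132.480 × 0.514 ≈ 68.09 m/s → 68 m/s.

68 m/s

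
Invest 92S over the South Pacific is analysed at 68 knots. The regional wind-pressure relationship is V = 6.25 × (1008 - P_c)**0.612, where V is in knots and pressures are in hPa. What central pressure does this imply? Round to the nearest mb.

ΔP = (V / 6.25)^(1/0.612) = (68/6.25)^1.634.
68/6.25 = 10.880; 10.880^1.634 ≈ 49.41 mb.
P_c = 1008 − 49.41 = 958.59 ≈ 959 mb.

959 mb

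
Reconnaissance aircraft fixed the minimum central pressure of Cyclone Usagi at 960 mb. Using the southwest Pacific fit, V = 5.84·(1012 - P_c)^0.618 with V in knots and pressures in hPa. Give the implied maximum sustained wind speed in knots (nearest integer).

67 kt

ΔP = 1012 − 960 = 52 mb.
52^0.618 ≈ 11.494.
V ≈ 5.84 × 11.494 ≈ 67.1 kt.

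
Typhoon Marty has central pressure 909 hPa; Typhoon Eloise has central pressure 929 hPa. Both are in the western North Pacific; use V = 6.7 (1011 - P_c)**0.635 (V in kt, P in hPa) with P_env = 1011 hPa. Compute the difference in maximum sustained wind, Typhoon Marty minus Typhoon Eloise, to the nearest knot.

16 kt

Typhoon Marty: ΔP = 102; V ≈ 6.7 × 102^0.635 ≈ 126.34 kt.
Typhoon Eloise: ΔP = 82; V ≈ 6.7 × 82^0.635 ≈ 109.99 kt.
Difference ≈ 126.34 − 109.99 = 16.35 → 16 kt.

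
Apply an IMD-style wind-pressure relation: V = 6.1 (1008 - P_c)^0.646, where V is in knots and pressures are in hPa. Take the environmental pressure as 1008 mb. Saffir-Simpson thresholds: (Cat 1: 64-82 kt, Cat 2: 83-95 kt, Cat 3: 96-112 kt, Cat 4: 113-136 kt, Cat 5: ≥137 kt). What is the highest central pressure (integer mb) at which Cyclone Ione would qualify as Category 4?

916 mb

Category 4 begins at V = 113 kt.
Required ΔP = (113/6.1)^(1/0.646) = 18.525^1.548 ≈ 91.72 mb.
P_c ≤ 1008 − 91.72 = 916.28, so the highest integer P_c is 916 mb.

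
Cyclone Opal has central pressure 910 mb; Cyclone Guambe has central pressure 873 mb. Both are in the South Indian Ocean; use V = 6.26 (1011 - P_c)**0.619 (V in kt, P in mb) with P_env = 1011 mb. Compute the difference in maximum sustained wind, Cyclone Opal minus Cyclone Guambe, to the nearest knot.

-23 kt

Cyclone Opal: ΔP = 101; V ≈ 6.26 × 101^0.619 ≈ 108.96 kt.
Cyclone Guambe: ΔP = 138; V ≈ 6.26 × 138^0.619 ≈ 132.18 kt.
Difference ≈ 108.96 − 132.18 = -23.22 → -23 kt.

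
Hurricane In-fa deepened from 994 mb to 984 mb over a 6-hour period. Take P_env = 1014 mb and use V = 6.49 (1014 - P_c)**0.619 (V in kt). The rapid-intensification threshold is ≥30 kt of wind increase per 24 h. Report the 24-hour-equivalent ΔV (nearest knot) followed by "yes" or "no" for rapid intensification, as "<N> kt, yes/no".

47 kt, yes

V₁: ΔP = 20, V ≈ 6.49 × 20^0.619 ≈ 41.46 kt.
V₂: ΔP = 30, V ≈ 6.49 × 30^0.619 ≈ 53.28 kt.
ΔV over 6 h = 11.82 kt → 24 h equivalent = 11.82 × 24/6 ≈ 47.28 kt.
47 kt ≥ 30 kt ⇒ rapid intensification.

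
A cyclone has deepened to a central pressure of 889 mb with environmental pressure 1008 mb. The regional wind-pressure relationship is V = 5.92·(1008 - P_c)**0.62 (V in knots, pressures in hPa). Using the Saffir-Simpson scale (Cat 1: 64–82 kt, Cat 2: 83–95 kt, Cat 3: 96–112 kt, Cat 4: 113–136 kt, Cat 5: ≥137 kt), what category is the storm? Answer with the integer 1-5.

ΔP = 1008 − 889 = 119 mb.
V ≈ 5.92 × 119^0.62 = 5.92 × 19.36 ≈ 115 kt.
115 kt falls in the Category 4 band.

4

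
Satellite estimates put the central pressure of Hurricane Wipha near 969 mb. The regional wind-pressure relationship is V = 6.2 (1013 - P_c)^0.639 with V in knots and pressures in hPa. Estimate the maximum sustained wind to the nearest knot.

70 kt

ΔP = 1013 − 969 = 44 mb.
44^0.639 ≈ 11.224.
V ≈ 6.2 × 11.224 ≈ 69.6 kt.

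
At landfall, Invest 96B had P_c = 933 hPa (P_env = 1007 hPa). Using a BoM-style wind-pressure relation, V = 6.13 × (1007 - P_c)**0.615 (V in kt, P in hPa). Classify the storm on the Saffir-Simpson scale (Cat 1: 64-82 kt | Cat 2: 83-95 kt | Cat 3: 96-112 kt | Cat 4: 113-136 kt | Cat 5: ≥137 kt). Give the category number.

2

ΔP = 1007 − 933 = 74 hPa.
V ≈ 6.13 × 74^0.615 = 6.13 × 14.11 ≈ 87 kt.
87 kt falls in the Category 2 band.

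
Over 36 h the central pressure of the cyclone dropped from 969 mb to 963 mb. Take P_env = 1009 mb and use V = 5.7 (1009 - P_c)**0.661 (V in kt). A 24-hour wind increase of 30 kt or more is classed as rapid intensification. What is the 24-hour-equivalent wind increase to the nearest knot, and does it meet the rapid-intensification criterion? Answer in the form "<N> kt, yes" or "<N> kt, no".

V₁: ΔP = 40, V ≈ 5.7 × 40^0.661 ≈ 65.29 kt.
V₂: ΔP = 46, V ≈ 5.7 × 46^0.661 ≈ 71.61 kt.
ΔV over 36 h = 6.32 kt → 24 h equivalent = 6.32 × 24/36 ≈ 4.21 kt.
4 kt < 30 kt ⇒ not rapid intensification.

4 kt, no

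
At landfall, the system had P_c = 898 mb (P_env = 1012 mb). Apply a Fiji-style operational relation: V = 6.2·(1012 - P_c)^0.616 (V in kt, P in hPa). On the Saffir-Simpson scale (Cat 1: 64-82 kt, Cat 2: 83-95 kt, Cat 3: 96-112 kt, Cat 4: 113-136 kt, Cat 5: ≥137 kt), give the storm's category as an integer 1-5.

ΔP = 1012 − 898 = 114 mb.
V ≈ 6.2 × 114^0.616 = 6.2 × 18.49 ≈ 115 kt.
115 kt falls in the Category 4 band.

4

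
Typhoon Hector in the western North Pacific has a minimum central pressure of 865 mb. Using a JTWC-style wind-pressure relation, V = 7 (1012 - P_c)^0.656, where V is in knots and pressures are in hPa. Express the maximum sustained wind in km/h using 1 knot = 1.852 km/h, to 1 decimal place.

ΔP = 1012 − 865 = 147 mb.
V ≈ 7 × 147^0.656 = 7 × 26.409 ≈ 184.866 kt.
184.866 × 1.852 ≈ 342.37 km/h → 342.4 km/h.

342.4 km/h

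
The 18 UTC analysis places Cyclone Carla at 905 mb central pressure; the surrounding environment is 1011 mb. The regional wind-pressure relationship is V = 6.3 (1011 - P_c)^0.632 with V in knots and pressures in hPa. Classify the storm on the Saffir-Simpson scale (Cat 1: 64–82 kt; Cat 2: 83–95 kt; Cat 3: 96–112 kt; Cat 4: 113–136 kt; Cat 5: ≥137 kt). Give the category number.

ΔP = 1011 − 905 = 106 mb.
V ≈ 6.3 × 106^0.632 = 6.3 × 19.05 ≈ 120 kt.
120 kt falls in the Category 4 band.

4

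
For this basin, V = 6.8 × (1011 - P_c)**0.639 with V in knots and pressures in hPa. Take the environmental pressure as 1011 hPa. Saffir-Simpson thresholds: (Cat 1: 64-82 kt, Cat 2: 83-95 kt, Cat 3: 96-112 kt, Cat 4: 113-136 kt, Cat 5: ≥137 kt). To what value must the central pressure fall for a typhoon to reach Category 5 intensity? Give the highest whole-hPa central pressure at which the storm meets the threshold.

Category 5 begins at V = 137 kt.
Required ΔP = (137/6.8)^(1/0.639) = 20.147^1.565 ≈ 109.91 hPa.
P_c ≤ 1011 − 109.91 = 901.09, so the highest integer P_c is 901 hPa.

901 hPa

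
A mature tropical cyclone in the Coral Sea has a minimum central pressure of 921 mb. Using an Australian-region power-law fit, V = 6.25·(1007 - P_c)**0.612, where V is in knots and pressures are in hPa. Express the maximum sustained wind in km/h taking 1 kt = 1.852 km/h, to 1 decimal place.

176.8 km/h

ΔP = 1007 − 921 = 86 mb.
V ≈ 6.25 × 86^0.612 = 6.25 × 15.273 ≈ 95.454 kt.
95.454 × 1.852 ≈ 176.78 km/h → 176.8 km/h.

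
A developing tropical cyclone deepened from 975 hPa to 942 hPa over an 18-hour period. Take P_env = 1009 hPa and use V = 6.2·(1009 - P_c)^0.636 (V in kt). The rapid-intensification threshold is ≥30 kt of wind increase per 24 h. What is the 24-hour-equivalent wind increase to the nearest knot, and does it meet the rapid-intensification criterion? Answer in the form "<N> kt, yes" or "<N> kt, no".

V₁: ΔP = 34, V ≈ 6.2 × 34^0.636 ≈ 58.40 kt.
V₂: ΔP = 67, V ≈ 6.2 × 67^0.636 ≈ 89.90 kt.
ΔV over 18 h = 31.50 kt → 24 h equivalent = 31.50 × 24/18 ≈ 42.00 kt.
42 kt ≥ 30 kt ⇒ rapid intensification.

42 kt, yes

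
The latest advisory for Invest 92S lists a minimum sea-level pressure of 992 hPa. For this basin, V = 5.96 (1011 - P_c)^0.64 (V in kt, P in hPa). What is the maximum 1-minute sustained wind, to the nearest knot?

39 kt

ΔP = 1011 − 992 = 19 hPa.
19^0.64 ≈ 6.583.
V ≈ 5.96 × 6.583 ≈ 39.2 kt.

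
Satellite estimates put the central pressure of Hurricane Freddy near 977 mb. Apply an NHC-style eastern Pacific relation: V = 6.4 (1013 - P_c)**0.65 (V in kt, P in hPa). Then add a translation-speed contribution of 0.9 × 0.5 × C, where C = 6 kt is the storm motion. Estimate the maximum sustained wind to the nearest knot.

ΔP = 1013 − 977 = 36 mb.
36^0.65 ≈ 10.271.
V ≈ 6.4 × 10.271 ≈ 65.7 kt.
Translation term: 0.9 × 0.5 × 6 = 2.7 kt.
Corrected V ≈ 68.4 kt → 68 kt.

68 kt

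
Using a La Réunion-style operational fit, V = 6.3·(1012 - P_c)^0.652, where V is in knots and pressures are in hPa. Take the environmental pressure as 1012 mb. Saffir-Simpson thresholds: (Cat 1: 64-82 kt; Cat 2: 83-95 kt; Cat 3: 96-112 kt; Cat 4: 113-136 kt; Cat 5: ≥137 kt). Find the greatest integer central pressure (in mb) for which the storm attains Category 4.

928 mb

Category 4 begins at V = 113 kt.
Required ΔP = (113/6.3)^(1/0.652) = 17.937^1.534 ≈ 83.74 mb.
P_c ≤ 1012 − 83.74 = 928.26, so the highest integer P_c is 928 mb.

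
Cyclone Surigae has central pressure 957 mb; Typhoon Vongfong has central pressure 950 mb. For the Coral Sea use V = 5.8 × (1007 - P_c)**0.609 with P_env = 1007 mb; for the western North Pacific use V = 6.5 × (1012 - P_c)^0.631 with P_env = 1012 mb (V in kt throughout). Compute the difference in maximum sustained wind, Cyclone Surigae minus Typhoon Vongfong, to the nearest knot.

-25 kt

Cyclone Surigae: ΔP = 50; V ≈ 5.8 × 50^0.609 ≈ 62.82 kt.
Typhoon Vongfong: ΔP = 62; V ≈ 6.5 × 62^0.631 ≈ 87.88 kt.
Difference ≈ 62.82 − 87.88 = -25.06 → -25 kt.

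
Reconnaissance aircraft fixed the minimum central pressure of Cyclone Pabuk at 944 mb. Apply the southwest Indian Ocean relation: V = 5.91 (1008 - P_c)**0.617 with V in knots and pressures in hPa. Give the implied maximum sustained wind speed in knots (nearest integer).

77 kt

ΔP = 1008 − 944 = 64 mb.
64^0.617 ≈ 13.014.
V ≈ 5.91 × 13.014 ≈ 76.9 kt.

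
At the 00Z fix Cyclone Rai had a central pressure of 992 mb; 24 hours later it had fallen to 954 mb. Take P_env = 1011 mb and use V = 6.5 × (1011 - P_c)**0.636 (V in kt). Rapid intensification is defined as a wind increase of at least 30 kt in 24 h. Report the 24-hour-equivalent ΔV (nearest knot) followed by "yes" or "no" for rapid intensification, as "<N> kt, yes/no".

43 kt, yes

V₁: ΔP = 19, V ≈ 6.5 × 19^0.636 ≈ 42.29 kt.
V₂: ΔP = 57, V ≈ 6.5 × 57^0.636 ≈ 85.05 kt.
ΔV over 24 h = 42.76 kt → 24 h equivalent = 42.76 × 24/24 ≈ 42.76 kt.
43 kt ≥ 30 kt ⇒ rapid intensification.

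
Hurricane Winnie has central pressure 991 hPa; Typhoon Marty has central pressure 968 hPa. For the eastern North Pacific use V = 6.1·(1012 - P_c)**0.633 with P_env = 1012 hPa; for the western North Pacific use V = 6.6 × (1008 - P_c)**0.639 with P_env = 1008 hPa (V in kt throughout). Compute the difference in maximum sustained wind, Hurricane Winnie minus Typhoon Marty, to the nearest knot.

-28 kt

Hurricane Winnie: ΔP = 21; V ≈ 6.1 × 21^0.633 ≈ 41.91 kt.
Typhoon Marty: ΔP = 40; V ≈ 6.6 × 40^0.639 ≈ 69.70 kt.
Difference ≈ 41.91 − 69.70 = -27.79 → -28 kt.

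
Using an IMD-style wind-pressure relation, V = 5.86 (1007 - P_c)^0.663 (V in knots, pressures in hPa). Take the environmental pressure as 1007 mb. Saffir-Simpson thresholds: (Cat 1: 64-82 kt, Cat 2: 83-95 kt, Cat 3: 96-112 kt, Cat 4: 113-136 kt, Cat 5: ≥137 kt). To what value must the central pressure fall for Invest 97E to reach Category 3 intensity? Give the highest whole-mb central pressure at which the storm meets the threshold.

939 mb

Category 3 begins at V = 96 kt.
Required ΔP = (96/5.86)^(1/0.663) = 16.382^1.508 ≈ 67.86 mb.
P_c ≤ 1007 − 67.86 = 939.14, so the highest integer P_c is 939 mb.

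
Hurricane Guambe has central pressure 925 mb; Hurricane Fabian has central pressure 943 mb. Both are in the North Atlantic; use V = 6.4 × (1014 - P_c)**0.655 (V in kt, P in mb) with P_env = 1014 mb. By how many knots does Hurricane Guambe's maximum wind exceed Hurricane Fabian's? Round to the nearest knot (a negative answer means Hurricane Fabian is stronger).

Hurricane Guambe: ΔP = 89; V ≈ 6.4 × 89^0.655 ≈ 121.07 kt.
Hurricane Fabian: ΔP = 71; V ≈ 6.4 × 71^0.655 ≈ 104.41 kt.
Difference ≈ 121.07 − 104.41 = 16.66 → 17 kt.

17 kt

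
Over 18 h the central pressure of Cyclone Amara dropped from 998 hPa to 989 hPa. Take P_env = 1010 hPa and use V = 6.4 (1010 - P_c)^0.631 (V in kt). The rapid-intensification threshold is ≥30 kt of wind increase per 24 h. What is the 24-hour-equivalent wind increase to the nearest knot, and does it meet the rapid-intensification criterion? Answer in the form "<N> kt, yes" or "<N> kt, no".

17 kt, no

V₁: ΔP = 12, V ≈ 6.4 × 12^0.631 ≈ 30.70 kt.
V₂: ΔP = 21, V ≈ 6.4 × 21^0.631 ≈ 43.70 kt.
ΔV over 18 h = 13.00 kt → 24 h equivalent = 13.00 × 24/18 ≈ 17.33 kt.
17 kt < 30 kt ⇒ not rapid intensification.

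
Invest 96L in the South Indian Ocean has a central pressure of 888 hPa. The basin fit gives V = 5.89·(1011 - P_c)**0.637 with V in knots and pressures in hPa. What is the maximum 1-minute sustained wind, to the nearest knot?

ΔP = 1011 − 888 = 123 hPa.
123^0.637 ≈ 21.442.
V ≈ 5.89 × 21.442 ≈ 126.3 kt.

126 kt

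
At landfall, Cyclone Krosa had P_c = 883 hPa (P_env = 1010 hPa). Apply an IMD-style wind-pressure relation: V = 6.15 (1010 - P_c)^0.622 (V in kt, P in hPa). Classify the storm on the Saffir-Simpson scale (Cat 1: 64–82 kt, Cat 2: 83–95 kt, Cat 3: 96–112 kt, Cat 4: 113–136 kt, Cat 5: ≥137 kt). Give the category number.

ΔP = 1010 − 883 = 127 hPa.
V ≈ 6.15 × 127^0.622 = 6.15 × 20.35 ≈ 125 kt.
125 kt falls in the Category 4 band.

4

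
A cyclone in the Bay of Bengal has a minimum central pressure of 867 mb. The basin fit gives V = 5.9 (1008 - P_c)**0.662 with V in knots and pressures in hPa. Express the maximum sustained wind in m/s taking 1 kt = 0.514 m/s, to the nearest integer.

80 m/s

ΔP = 1008 − 867 = 141 mb.
V ≈ 5.9 × 141^0.662 = 5.9 × 26.472 ≈ 156.183 kt.
156.183 × 0.514 ≈ 80.28 m/s → 80 m/s.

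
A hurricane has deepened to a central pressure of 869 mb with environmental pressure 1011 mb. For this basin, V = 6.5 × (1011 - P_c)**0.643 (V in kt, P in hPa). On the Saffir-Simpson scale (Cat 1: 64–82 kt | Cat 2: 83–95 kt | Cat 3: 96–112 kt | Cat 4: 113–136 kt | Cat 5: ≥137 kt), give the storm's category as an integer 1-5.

ΔP = 1011 − 869 = 142 mb.
V ≈ 6.5 × 142^0.643 = 6.5 × 24.21 ≈ 157 kt.
157 kt falls in the Category 5 band.

5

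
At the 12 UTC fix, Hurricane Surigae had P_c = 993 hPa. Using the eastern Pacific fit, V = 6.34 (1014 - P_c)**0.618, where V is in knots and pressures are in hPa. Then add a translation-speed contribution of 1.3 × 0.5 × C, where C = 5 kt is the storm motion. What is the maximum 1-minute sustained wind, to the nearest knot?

ΔP = 1014 − 993 = 21 hPa.
21^0.618 ≈ 6.563.
V ≈ 6.34 × 6.563 ≈ 41.6 kt.
Translation term: 1.3 × 0.5 × 5 = 3.25 kt.
Corrected V ≈ 44.85 kt → 45 kt.

45 kt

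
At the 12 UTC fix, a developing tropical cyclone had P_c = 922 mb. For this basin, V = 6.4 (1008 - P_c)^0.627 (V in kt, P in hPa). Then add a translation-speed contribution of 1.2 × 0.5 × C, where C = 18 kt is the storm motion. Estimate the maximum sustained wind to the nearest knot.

ΔP = 1008 − 922 = 86 mb.
86^0.627 ≈ 16.328.
V ≈ 6.4 × 16.328 ≈ 104.5 kt.
Translation term: 1.2 × 0.5 × 18 = 10.8 kt.
Corrected V ≈ 115.3 kt → 115 kt.

115 kt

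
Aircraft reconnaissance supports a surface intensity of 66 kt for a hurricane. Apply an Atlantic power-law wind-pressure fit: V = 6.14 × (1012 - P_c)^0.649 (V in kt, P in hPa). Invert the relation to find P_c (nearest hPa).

973 hPa

ΔP = (V / 6.14)^(1/0.649) = (66/6.14)^1.541.
66/6.14 = 10.749; 10.749^1.541 ≈ 38.83 hPa.
P_c = 1012 − 38.83 = 973.17 ≈ 973 hPa.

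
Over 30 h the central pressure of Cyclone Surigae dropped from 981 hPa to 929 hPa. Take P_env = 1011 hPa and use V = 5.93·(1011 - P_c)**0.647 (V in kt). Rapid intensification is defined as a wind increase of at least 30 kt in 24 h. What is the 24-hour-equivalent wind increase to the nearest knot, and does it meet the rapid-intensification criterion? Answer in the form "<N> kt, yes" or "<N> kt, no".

V₁: ΔP = 30, V ≈ 5.93 × 30^0.647 ≈ 53.55 kt.
V₂: ΔP = 82, V ≈ 5.93 × 82^0.647 ≈ 102.63 kt.
ΔV over 30 h = 49.08 kt → 24 h equivalent = 49.08 × 24/30 ≈ 39.26 kt.
39 kt ≥ 30 kt ⇒ rapid intensification.

39 kt, yes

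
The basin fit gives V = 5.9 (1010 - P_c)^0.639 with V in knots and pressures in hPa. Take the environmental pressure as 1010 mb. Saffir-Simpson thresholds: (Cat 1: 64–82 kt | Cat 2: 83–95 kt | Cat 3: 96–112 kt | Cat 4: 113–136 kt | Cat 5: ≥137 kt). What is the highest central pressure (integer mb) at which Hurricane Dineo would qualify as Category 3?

931 mb

Category 3 begins at V = 96 kt.
Required ΔP = (96/5.9)^(1/0.639) = 16.271^1.565 ≈ 78.67 mb.
P_c ≤ 1010 − 78.67 = 931.33, so the highest integer P_c is 931 mb.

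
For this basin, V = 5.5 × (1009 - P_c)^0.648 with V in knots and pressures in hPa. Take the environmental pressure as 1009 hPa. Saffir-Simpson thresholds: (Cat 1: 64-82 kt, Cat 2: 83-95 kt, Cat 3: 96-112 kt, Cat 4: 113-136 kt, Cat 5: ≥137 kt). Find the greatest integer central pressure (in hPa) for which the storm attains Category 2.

Category 2 begins at V = 83 kt.
Required ΔP = (83/5.5)^(1/0.648) = 15.091^1.543 ≈ 65.92 hPa.
P_c ≤ 1009 − 65.92 = 943.08, so the highest integer P_c is 943 hPa.

943 hPa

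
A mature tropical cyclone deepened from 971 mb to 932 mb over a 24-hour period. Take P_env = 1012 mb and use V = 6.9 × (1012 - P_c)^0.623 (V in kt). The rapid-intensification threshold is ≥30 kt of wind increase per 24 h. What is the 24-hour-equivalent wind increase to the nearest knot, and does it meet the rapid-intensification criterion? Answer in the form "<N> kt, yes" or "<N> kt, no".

V₁: ΔP = 41, V ≈ 6.9 × 41^0.623 ≈ 69.76 kt.
V₂: ΔP = 80, V ≈ 6.9 × 80^0.623 ≈ 105.80 kt.
ΔV over 24 h = 36.04 kt → 24 h equivalent = 36.04 × 24/24 ≈ 36.04 kt.
36 kt ≥ 30 kt ⇒ rapid intensification.

36 kt, yes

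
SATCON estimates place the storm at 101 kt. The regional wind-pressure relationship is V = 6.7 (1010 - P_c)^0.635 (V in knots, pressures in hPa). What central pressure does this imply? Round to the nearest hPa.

938 hPa

ΔP = (V / 6.7)^(1/0.635) = (101/6.7)^1.575.
101/6.7 = 15.075; 15.075^1.575 ≈ 71.70 hPa.
P_c = 1010 − 71.70 = 938.30 ≈ 938 hPa.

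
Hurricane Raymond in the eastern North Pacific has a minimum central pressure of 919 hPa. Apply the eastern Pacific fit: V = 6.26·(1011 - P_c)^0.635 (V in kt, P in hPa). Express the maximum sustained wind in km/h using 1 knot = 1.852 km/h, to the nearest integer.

205 km/h

ΔP = 1011 − 919 = 92 hPa.
V ≈ 6.26 × 92^0.635 = 6.26 × 17.661 ≈ 110.555 kt.
110.555 × 1.852 ≈ 204.75 km/h → 205 km/h.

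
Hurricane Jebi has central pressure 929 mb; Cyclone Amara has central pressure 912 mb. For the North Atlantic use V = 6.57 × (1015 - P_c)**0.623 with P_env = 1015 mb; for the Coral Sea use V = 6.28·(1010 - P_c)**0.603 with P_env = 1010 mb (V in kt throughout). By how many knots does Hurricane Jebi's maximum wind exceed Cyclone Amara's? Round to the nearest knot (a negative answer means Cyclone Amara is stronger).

6 kt

Hurricane Jebi: ΔP = 86; V ≈ 6.57 × 86^0.623 ≈ 105.38 kt.
Cyclone Amara: ΔP = 98; V ≈ 6.28 × 98^0.603 ≈ 99.69 kt.
Difference ≈ 105.38 − 99.69 = 5.69 → 6 kt.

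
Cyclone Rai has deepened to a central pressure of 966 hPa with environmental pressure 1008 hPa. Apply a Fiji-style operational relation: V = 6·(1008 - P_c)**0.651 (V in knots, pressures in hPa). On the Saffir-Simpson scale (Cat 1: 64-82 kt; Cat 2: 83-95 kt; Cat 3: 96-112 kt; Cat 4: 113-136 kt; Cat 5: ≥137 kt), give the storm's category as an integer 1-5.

ΔP = 1008 − 966 = 42 hPa.
V ≈ 6 × 42^0.651 = 6 × 11.40 ≈ 68 kt.
68 kt falls in the Category 1 band.

1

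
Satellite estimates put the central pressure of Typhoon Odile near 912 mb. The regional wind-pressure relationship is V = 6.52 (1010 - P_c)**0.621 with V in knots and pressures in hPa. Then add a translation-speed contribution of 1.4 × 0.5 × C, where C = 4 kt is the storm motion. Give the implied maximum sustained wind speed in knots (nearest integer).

ΔP = 1010 − 912 = 98 mb.
98^0.621 ≈ 17.241.
V ≈ 6.52 × 17.241 ≈ 112.4 kt.
Translation term: 1.4 × 0.5 × 4 = 2.8 kt.
Corrected V ≈ 115.2 kt → 115 kt.

115 kt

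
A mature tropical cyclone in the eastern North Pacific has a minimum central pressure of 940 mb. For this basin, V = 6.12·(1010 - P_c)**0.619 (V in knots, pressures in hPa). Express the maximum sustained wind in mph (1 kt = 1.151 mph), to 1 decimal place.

97.7 mph

ΔP = 1010 − 940 = 70 mb.
V ≈ 6.12 × 70^0.619 = 6.12 × 13.871 ≈ 84.892 kt.
84.892 × 1.151 ≈ 97.71 mph → 97.7 mph.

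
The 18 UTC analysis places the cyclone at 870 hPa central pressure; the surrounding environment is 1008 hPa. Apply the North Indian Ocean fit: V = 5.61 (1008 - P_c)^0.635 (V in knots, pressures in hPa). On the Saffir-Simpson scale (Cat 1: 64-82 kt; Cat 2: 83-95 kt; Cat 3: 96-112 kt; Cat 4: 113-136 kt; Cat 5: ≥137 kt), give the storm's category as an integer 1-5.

4

ΔP = 1008 − 870 = 138 hPa.
V ≈ 5.61 × 138^0.635 = 5.61 × 22.85 ≈ 128 kt.
128 kt falls in the Category 4 band.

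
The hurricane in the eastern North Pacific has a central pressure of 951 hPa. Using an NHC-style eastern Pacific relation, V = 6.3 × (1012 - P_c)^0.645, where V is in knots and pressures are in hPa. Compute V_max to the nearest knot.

ΔP = 1012 − 951 = 61 hPa.
61^0.645 ≈ 14.175.
V ≈ 6.3 × 14.175 ≈ 89.3 kt.

89 kt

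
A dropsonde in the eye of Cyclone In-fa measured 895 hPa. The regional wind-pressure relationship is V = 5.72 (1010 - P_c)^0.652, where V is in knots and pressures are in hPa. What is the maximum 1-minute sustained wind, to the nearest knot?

126 kt

ΔP = 1010 − 895 = 115 hPa.
115^0.652 ≈ 22.058.
V ≈ 5.72 × 22.058 ≈ 126.2 kt.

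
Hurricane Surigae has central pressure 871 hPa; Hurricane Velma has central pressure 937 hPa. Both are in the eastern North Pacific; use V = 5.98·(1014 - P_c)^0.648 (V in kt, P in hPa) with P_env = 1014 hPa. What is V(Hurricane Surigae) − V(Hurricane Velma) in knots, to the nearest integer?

Hurricane Surigae: ΔP = 143; V ≈ 5.98 × 143^0.648 ≈ 149.06 kt.
Hurricane Velma: ΔP = 77; V ≈ 5.98 × 77^0.648 ≈ 99.80 kt.
Difference ≈ 149.06 − 99.80 = 49.26 → 49 kt.

49 kt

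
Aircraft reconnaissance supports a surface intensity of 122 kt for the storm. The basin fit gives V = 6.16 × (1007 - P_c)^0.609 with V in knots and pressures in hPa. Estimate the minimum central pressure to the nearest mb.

ΔP = (V / 6.16)^(1/0.609) = (122/6.16)^1.642.
122/6.16 = 19.805; 19.805^1.642 ≈ 134.70 mb.
P_c = 1007 − 134.70 = 872.30 ≈ 872 mb.

872 mb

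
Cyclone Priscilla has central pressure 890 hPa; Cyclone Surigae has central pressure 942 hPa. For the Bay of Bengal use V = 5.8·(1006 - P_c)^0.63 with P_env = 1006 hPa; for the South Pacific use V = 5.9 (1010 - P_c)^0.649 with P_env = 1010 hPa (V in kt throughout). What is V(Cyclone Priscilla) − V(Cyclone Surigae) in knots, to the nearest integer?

Cyclone Priscilla: ΔP = 116; V ≈ 5.8 × 116^0.63 ≈ 115.89 kt.
Cyclone Surigae: ΔP = 68; V ≈ 5.9 × 68^0.649 ≈ 91.23 kt.
Difference ≈ 115.89 − 91.23 = 24.66 → 25 kt.

25 kt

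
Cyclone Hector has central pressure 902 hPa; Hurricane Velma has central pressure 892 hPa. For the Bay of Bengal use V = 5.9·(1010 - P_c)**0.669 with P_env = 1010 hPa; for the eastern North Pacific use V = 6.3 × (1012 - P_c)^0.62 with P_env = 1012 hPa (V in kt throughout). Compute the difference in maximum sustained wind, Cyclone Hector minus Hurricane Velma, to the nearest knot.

13 kt

Cyclone Hector: ΔP = 108; V ≈ 5.9 × 108^0.669 ≈ 135.27 kt.
Hurricane Velma: ΔP = 120; V ≈ 6.3 × 120^0.62 ≈ 122.58 kt.
Difference ≈ 135.27 − 122.58 = 12.69 → 13 kt.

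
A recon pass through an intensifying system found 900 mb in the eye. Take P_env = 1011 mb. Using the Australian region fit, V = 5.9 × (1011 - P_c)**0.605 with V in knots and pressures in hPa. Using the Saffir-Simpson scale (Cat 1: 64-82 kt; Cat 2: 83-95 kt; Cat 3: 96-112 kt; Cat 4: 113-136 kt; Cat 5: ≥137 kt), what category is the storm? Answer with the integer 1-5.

ΔP = 1011 − 900 = 111 mb.
V ≈ 5.9 × 111^0.605 = 5.9 × 17.28 ≈ 102 kt.
102 kt falls in the Category 3 band.

3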